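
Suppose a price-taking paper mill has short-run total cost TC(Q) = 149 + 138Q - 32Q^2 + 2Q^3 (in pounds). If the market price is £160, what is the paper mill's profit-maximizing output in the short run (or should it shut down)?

Produce at Q = 11

Strip out fixed cost: VC = 138Q - 32Q^2 + 2Q^3. Then AVC = 138 - 32Q + 2Q^2 and MC = 138 - 64Q + 6Q^2.
AVC hits its minimum where MC = AVC, at Q = 8, giving min AVC = 138 - 32·8 + 2·8^2 = £10.
Because £160 ≥ £10, revenue can cover variable cost; the firm operates.
P = MC gives -22 - 64Q + 6Q^2 = 0, with roots -1/3 and 11. Take the larger (rising MC): Q* = 11.
Check: AVC at Q = 11 is £28 ≤ P, so revenue covers variable cost.
Profit = P·Q − TC = 160·11 − 457 = £1303.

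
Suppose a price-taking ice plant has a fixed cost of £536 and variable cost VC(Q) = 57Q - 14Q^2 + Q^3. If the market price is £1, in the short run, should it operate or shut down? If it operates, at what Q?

Shut down

Strip out fixed cost: VC = 57Q - 14Q^2 + Q^3. Then AVC = 57 - 14Q + Q^2 and MC = 57 - 28Q + 3Q^2.
AVC is minimized where dAVC/dQ = -14 + 2Q = 0, at Q = 7; min AVC = 57 - 14·7 + 7^2 = £8.
With P < min AVC (£1 < £8), every unit sold adds to the loss.
Shutting down limits the loss to fixed cost, £536.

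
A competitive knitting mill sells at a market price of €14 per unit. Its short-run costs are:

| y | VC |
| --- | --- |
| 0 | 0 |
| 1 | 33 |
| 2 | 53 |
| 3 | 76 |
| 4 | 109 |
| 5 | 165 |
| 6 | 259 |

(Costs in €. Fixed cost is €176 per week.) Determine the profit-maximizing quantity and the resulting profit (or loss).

Profit at each row (π = 14y − TC): y=0: -176; y=1: -195; y=2: -201; y=3: -210; y=4: -229; y=5: -271; y=6: -351.
Profit is highest at y = 0. Equivalently, the lowest AVC in the table is 76/3 ≈ €25.33 at y = 3, and P = €14 falls below it — price never covers variable cost, so the firm shuts down and loses only its fixed cost.

y = 0 (shut down); profit = -€176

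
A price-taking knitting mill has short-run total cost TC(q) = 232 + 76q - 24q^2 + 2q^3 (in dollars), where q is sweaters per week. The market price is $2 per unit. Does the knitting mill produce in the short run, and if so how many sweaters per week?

Shut down

Variable cost is VC = 76q - 24q^2 + 2q^3, so AVC = VC/q = 76 - 24q + 2q^2 and MC = dTC/dq = 76 - 48q + 6q^2.
AVC is minimized where dAVC/dq = -24 + 4q = 0, at q = 6; min AVC = 76 - 24·6 + 2·6^2 = $4.
P = $2 lies below min AVC = $4; no output level covers variable cost.
Shutting down limits the loss to fixed cost, $232.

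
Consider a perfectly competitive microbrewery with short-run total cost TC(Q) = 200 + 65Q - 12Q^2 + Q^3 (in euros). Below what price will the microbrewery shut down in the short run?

€29 per unit

Short-run supply begins at min AVC. From VC = 65Q - 12Q^2 + Q^3, AVC = 65 - 12Q + Q^2.
At the minimum of AVC, MC = AVC. MC = 65 - 24Q + 3Q^2; setting MC = AVC gives 2Q^2 - 12Q = 0, so Q = 6. min AVC = 29.
For P < €29 the firm produces nothing.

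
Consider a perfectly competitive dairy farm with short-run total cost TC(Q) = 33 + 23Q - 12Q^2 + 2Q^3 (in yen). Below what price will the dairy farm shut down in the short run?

Short-run supply begins at min AVC. From VC = 23Q - 12Q^2 + 2Q^3, AVC = 23 - 12Q + 2Q^2.
At the minimum of AVC, MC = AVC. MC = 23 - 24Q + 6Q^2; setting MC = AVC gives 4Q^2 - 12Q = 0, so Q = 3. min AVC = 5.
The firm shuts down for any P below ¥5.

¥5 per unit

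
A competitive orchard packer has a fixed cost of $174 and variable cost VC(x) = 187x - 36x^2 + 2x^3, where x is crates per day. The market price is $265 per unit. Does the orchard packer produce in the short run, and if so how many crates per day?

Strip out fixed cost: VC = 187x - 36x^2 + 2x^3. Then AVC = 187 - 36x + 2x^2 and MC = 187 - 72x + 6x^2.
AVC hits its minimum where MC = AVC, at x = 9, giving min AVC = 187 - 36·9 + 2·9^2 = $25.
Because $265 ≥ $25, revenue can cover variable cost; the firm operates.
Solving P = MC: -78 - 72x + 6x^2 = 0 ⇒ x = -1 or 13. On the upward-sloping branch, x* = 13.
Check: AVC at x = 13 is $57 ≤ P, so revenue covers variable cost.
Profit = P·x − TC = 265·13 − 915 = $2530.

Produce at x = 13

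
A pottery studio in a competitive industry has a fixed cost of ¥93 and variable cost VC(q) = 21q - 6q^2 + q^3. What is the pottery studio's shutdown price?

¥12 per unit

Short-run supply begins at min AVC. From VC = 21q - 6q^2 + q^3, AVC = 21 - 6q + q^2.
At the minimum of AVC, MC = AVC. MC = 21 - 12q + 3q^2; setting MC = AVC gives 2q^2 - 6q = 0, so q = 3. min AVC = 12.
For P < ¥12 the firm produces nothing.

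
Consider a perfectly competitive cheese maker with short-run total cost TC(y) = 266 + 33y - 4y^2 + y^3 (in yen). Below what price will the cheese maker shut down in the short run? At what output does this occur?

¥29 per unit, at y = 2

The shutdown price is the minimum of AVC. VC = 33y - 4y^2 + y^3, so AVC = 33 - 4y + y^2.
dAVC/dy = -4 + 2y = 0 gives y = 2. min AVC = 33 - 4·2 + 2^2 = 29.
So the shutdown price is ¥29.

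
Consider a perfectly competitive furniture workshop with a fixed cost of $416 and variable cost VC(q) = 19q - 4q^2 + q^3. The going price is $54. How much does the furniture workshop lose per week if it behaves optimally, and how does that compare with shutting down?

Profit = -$266 at q = 5

AVC = 19 - 4q + q^2 has its minimum $15 at q = 2; price $54 clears that bar, so the firm operates.
MC = 19 - 8q + 3q^2. Setting P = MC and taking the root on the rising branch gives q* = 5.
TR = 54·5 = 270. TC = 416 + 120 = 536. Profit = 270 − 536 = -$266.
Shutting down would mean losing the fixed cost of $416, so operating at a loss of $266 is better by $150.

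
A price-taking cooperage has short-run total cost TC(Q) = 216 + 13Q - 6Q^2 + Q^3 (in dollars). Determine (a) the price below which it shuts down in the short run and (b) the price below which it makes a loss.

Shutdown price = $4; break-even price = $49

Shutdown price = min AVC. AVC = 13 - 6Q + Q^2, with vertex at Q = 3 and minimum $4.
ATC = 216/Q + 13 - 6Q + Q^2. Setting dATC/dQ = −216/Q^2 − 6 + 2Q = 0 gives Q = 6 (since 2·6^3 − 6·6^2 = 216).
min ATC = 216/6 + 13 − 6·6 + 6^2 = $49. That is the break-even price.
Between these two prices the firm operates at a loss; above $49 it earns a profit.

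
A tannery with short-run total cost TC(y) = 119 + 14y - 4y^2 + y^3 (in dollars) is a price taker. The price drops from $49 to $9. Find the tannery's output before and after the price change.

MC = 14 - 8y + 3y^2; the shutdown threshold is min AVC = $10 (at y = 2).
At P = $49 ≥ min AVC, set P = MC on the rising branch: y = 5.
At P = $9 < min AVC = $10, price no longer covers variable cost at any output, so the firm shuts down: y = 0.

Output falls from 5 to 0 (the firm shuts down)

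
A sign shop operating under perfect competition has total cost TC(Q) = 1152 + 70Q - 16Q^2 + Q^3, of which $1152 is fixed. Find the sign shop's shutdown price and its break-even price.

AVC = 70 - 16Q + Q^2; minimized at Q = 8, giving min AVC = $6. That is the shutdown price.
ATC = 1152/Q + 70 - 16Q + Q^2. Setting dATC/dQ = −1152/Q^2 − 16 + 2Q = 0 gives Q = 12 (since 2·12^3 − 16·12^2 = 1152).
min ATC = 1152/12 + 70 − 16·12 + 12^2 = $118. That is the break-even price.
For $6 ≤ P < $118 the firm produces at a loss; below $6 it shuts down.

Shutdown price = $6; break-even price = $118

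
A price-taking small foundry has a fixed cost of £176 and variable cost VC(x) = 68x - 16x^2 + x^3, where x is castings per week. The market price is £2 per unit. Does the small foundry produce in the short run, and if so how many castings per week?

Variable cost is VC = 68x - 16x^2 + x^3, so AVC = VC/x = 68 - 16x + x^2 and MC = dTC/dx = 68 - 32x + 3x^2.
AVC is minimized where dAVC/dx = -16 + 2x = 0, at x = 8; min AVC = 68 - 16·8 + 8^2 = £4.
Since P = £2 < min AVC = £4, price fails to cover variable cost at any output.
Shutting down limits the loss to fixed cost, £176.

Shut down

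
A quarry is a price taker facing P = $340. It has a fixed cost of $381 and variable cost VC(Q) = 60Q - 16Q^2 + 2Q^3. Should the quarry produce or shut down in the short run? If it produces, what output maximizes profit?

Produce at Q = 10

From TC, MC = TC'(Q) = 60 - 32Q + 6Q^2 and AVC = VC/Q = 60 - 16Q + 2Q^2.
AVC hits its minimum where MC = AVC, at Q = 4, giving min AVC = 60 - 16·4 + 2·4^2 = $28.
Since P = $340 ≥ min AVC = $28, price covers variable cost and the firm should produce.
P = MC gives -280 - 32Q + 6Q^2 = 0, with roots -14/3 and 10. Take the larger (rising MC): Q* = 10.
Check: AVC at Q = 10 is $100 ≤ P, so revenue covers variable cost.
Profit = P·Q − TC = 340·10 − 1381 = $2019.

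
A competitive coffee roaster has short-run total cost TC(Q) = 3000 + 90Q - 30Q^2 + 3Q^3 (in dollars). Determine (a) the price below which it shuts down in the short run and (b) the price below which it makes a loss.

AVC = 90 - 30Q + 3Q^2; minimized at Q = 5, giving min AVC = $15. That is the shutdown price.
ATC = 3000/Q + 90 - 30Q + 3Q^2. Setting dATC/dQ = −3000/Q^2 − 30 + 6Q = 0 gives Q = 10 (since 6·10^3 − 30·10^2 = 3000).
min ATC = 3000/10 + 90 − 30·10 + 3·10^2 = $390. That is the break-even price.
For $15 ≤ P < $390 the firm produces at a loss; below $15 it shuts down.

Shutdown price = $15; break-even price = $390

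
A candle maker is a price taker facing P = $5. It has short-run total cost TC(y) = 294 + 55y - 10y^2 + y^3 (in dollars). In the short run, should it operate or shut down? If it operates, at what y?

Shut down

Strip out fixed cost: VC = 55y - 10y^2 + y^3. Then AVC = 55 - 10y + y^2 and MC = 55 - 20y + 3y^2.
The AVC parabola has its vertex at y = 10/2 = 5, where AVC = 55 - 10·5 + 5^2 = $30.
Since P = $5 < min AVC = $30, price fails to cover variable cost at any output.
Best response: produce nothing and absorb the $294 fixed cost.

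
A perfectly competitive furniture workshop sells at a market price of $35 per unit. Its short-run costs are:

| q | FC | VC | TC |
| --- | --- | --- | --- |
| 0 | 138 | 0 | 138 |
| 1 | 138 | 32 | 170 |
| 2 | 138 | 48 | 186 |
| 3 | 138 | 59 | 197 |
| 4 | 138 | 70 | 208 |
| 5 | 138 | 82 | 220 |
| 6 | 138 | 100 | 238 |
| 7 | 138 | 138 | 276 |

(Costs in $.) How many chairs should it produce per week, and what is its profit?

q = 6; profit = -$28

Profit at each row (π = 35q − TC): q=0: -138; q=1: -135; q=2: -116; q=3: -92; q=4: -68; q=5: -45; q=6: -28; q=7: -31.
Profit is maximized at q = 6. AVC there is 100/6 = $16.67 ≤ P, so producing beats shutting down (which would give -$138).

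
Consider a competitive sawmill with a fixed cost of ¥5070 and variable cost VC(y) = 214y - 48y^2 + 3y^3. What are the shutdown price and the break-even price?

Shutdown price = ¥22; break-even price = ¥487

AVC = 214 - 48y + 3y^2; minimized at y = 8, giving min AVC = ¥22. That is the shutdown price.
ATC = 5070/y + 214 - 48y + 3y^2. Setting dATC/dy = −5070/y^2 − 48 + 6y = 0 gives y = 13 (since 6·13^3 − 48·13^2 = 5070).
min ATC = 5070/13 + 214 − 48·13 + 3·13^2 = ¥487. That is the break-even price.
Between these two prices the firm operates at a loss; above ¥487 it earns a profit.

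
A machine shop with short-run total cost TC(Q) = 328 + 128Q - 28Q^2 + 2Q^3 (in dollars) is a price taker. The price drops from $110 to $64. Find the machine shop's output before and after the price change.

Output falls from 9 to 8

AVC = 128 - 28Q + 2Q^2, minimized at Q = 7 where min AVC = $30. MC = 128 - 56Q + 6Q^2.
At P = $110 ≥ min AVC, set P = MC on the rising branch: Q = 9.
At P = $64 ≥ min AVC, set P = MC: Q = 8. The firm stays open but cuts output.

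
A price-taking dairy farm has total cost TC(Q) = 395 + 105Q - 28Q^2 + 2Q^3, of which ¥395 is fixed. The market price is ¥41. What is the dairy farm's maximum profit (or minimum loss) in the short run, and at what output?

Profit = -¥139 at Q = 8

AVC = 105 - 28Q + 2Q^2; min AVC = ¥7 at Q = 7. Since P = ¥41 ≥ min AVC, the firm produces.
MC = 105 - 56Q + 6Q^2. Setting P = MC and taking the root on the rising branch gives Q* = 8.
TR = 41·8 = 328. TC = 395 + 72 = 467. Profit = 328 − 467 = -¥139.
Shutting down would mean losing the fixed cost of ¥395, so operating at a loss of ¥139 is better by ¥256.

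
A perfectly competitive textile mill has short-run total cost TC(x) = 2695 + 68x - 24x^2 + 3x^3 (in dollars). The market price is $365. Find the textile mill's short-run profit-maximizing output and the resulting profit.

AVC = 68 - 24x + 3x^2; min AVC = $20 at x = 4. Since P = $365 ≥ min AVC, the firm produces.
MC = 68 - 48x + 9x^2. Setting P = MC and taking the root on the rising branch gives x* = 9.
TR = 365·9 = 3285. TC = 2695 + 855 = 3550. Profit = 3285 − 3550 = -$265.
By producing, the firm covers all variable cost plus $2430 of fixed cost; shutting down would lose the full $2695.

Profit = -$265 at x = 9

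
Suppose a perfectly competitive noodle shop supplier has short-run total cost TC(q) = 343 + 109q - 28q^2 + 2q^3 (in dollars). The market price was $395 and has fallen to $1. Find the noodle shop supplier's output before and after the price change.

Output falls from 13 to 0 (the firm shuts down)

MC = 109 - 56q + 6q^2; the shutdown threshold is min AVC = $11 (at q = 7).
With P = $395 above the shutdown price, P = MC gives q = 13.
At P = $1 < min AVC = $11, price no longer covers variable cost at any output, so the firm shuts down: q = 0.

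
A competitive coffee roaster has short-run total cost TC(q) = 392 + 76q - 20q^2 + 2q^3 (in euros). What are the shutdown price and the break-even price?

AVC = 76 - 20q + 2q^2; minimized at q = 5, giving min AVC = €26. That is the shutdown price.
ATC = 392/q + 76 - 20q + 2q^2. Setting dATC/dq = −392/q^2 − 20 + 4q = 0 gives q = 7 (since 4·7^3 − 20·7^2 = 392).
min ATC = 392/7 + 76 − 20·7 + 2·7^2 = €90. That is the break-even price.
Between these two prices the firm operates at a loss; above €90 it earns a profit.

Shutdown price = €26; break-even price = €90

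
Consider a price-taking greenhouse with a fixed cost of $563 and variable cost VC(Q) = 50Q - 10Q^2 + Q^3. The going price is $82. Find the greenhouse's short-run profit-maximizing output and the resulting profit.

AVC = 50 - 10Q + Q^2 has its minimum $25 at Q = 5; price $82 clears that bar, so the firm operates.
With MC = 50 - 20Q + 3Q^2, P = MC on the upward-sloping part at Q* = 8.
TR = 82·8 = 656. TC = 563 + 272 = 835. Profit = 656 − 835 = -$179.
By producing, the firm covers all variable cost plus $384 of fixed cost; shutting down would lose the full $563.

Profit = -$179 at Q = 8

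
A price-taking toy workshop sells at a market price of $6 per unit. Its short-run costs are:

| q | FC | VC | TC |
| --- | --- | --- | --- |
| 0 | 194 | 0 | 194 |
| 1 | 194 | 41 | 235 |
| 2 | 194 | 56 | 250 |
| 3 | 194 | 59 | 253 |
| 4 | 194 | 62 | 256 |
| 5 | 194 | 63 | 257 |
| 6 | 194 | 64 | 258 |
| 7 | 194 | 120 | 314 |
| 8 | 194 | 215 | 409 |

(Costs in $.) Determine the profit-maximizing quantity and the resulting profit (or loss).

Compute π = P·q − TC at each output: q=0: -194; q=1: -229; q=2: -238; q=3: -235; q=4: -232; q=5: -227; q=6: -222; q=7: -272; q=8: -361.
Profit is highest at q = 0. Equivalently, the lowest AVC in the table is 64/6 ≈ $10.67 at q = 6, and P = $6 falls below it — price never covers variable cost, so the firm shuts down and loses only its fixed cost.

q = 0 (shut down); profit = -$194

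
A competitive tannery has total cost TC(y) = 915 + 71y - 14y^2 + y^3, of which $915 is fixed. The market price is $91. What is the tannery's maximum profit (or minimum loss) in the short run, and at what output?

AVC = 71 - 14y + y^2 has its minimum $22 at y = 7; price $91 clears that bar, so the firm operates.
MC = 71 - 28y + 3y^2. Setting P = MC and taking the root on the rising branch gives y* = 10.
TR = 91·10 = 910. TC = 915 + 310 = 1225. Profit = 910 − 1225 = -$315.
That loss of $315 beats the $915 the firm would lose by shutting down; producing recovers $600 of fixed cost.

Profit = -$315 at y = 10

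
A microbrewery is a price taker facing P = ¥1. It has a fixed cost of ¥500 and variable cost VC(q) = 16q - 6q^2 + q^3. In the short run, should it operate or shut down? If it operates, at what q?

Shut down

Variable cost is VC = 16q - 6q^2 + q^3, so AVC = VC/q = 16 - 6q + q^2 and MC = dTC/dq = 16 - 12q + 3q^2.
The AVC parabola has its vertex at q = 6/2 = 3, where AVC = 16 - 6·3 + 3^2 = ¥7.
With P < min AVC (¥1 < ¥7), every unit sold adds to the loss.
Best response: produce nothing and absorb the ¥500 fixed cost.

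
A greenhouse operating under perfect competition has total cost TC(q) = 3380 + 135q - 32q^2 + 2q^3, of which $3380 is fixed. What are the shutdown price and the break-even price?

Shutdown price = min AVC. AVC = 135 - 32q + 2q^2, with vertex at q = 8 and minimum $7.
ATC = 3380/q + 135 - 32q + 2q^2. Setting dATC/dq = −3380/q^2 − 32 + 4q = 0 gives q = 13 (since 4·13^3 − 32·13^2 = 3380).
min ATC = 3380/13 + 135 − 32·13 + 2·13^2 = $317. That is the break-even price.
For $7 ≤ P < $317 the firm produces at a loss; below $7 it shuts down.

Shutdown price = $7; break-even price = $317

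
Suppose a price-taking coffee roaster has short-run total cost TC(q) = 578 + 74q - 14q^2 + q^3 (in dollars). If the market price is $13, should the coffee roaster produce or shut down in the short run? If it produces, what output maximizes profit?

From TC, MC = TC'(q) = 74 - 28q + 3q^2 and AVC = VC/q = 74 - 14q + q^2.
AVC hits its minimum where MC = AVC, at q = 7, giving min AVC = 74 - 14·7 + 7^2 = $25.
With P < min AVC ($13 < $25), every unit sold adds to the loss.
The firm minimizes its loss by shutting down and losing only its fixed cost of $578.

Shut down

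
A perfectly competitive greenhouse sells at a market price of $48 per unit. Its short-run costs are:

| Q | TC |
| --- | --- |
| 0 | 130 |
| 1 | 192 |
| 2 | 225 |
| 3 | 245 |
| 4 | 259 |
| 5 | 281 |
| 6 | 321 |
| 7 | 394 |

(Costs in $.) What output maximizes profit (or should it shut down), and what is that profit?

Compute π = P·Q − TC at each output: Q=0: -130; Q=1: -144; Q=2: -129; Q=3: -101; Q=4: -67; Q=5: -41; Q=6: -33; Q=7: -58.
Profit is maximized at Q = 6. AVC there is 191/6 = $31.83 ≤ P, so producing beats shutting down (which would give -$130).

Q = 6; profit = -$33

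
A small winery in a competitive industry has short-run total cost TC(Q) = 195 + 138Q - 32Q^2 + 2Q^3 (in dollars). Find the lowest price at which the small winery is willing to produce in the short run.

The shutdown price is the minimum of AVC. VC = 138Q - 32Q^2 + 2Q^3, so AVC = 138 - 32Q + 2Q^2.
At the minimum of AVC, MC = AVC. MC = 138 - 64Q + 6Q^2; setting MC = AVC gives 4Q^2 - 32Q = 0, so Q = 8. min AVC = 10.
The firm shuts down for any P below $10.

$10 per unit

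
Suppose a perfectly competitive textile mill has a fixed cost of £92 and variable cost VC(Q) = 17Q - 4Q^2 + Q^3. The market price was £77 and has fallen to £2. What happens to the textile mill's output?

AVC = 17 - 4Q + Q^2, minimized at Q = 2 where min AVC = £13. MC = 17 - 8Q + 3Q^2.
With P = £77 above the shutdown price, P = MC gives Q = 6.
At P = £2 < min AVC = £13, price no longer covers variable cost at any output, so the firm shuts down: Q = 0.

Output falls from 6 to 0 (the firm shuts down)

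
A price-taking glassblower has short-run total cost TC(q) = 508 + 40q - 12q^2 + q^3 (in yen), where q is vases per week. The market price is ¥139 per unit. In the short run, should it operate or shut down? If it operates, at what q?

Produce at q = 11

Strip out fixed cost: VC = 40q - 12q^2 + q^3. Then AVC = 40 - 12q + q^2 and MC = 40 - 24q + 3q^2.
AVC is minimized where dAVC/dq = -12 + 2q = 0, at q = 6; min AVC = 40 - 12·6 + 6^2 = ¥4.
Since P = ¥139 ≥ min AVC = ¥4, price covers variable cost and the firm should produce.
P = MC gives -99 - 24q + 3q^2 = 0, with roots -3 and 11. Take the larger (rising MC): q* = 11.
Check: AVC at q = 11 is ¥29 ≤ P, so revenue covers variable cost.
Profit = P·q − TC = 139·11 − 827 = ¥702.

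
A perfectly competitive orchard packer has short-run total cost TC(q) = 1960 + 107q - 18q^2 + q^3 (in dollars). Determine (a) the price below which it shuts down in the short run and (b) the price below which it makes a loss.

Shutdown price = min AVC. AVC = 107 - 18q + q^2, with vertex at q = 9 and minimum $26.
ATC = 1960/q + 107 - 18q + q^2. Setting dATC/dq = −1960/q^2 − 18 + 2q = 0 gives q = 14 (since 2·14^3 − 18·14^2 = 1960).
min ATC = 1960/14 + 107 − 18·14 + 14^2 = $191. That is the break-even price.
Between these two prices the firm operates at a loss; above $191 it earns a profit.

Shutdown price = $26; break-even price = $191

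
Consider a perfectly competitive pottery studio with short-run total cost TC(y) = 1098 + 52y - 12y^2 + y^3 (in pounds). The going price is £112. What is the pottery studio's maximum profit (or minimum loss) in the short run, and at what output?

Profit = -£298 at y = 10

AVC = 52 - 12y + y^2 has its minimum £16 at y = 6; price £112 clears that bar, so the firm operates.
With MC = 52 - 24y + 3y^2, P = MC on the upward-sloping part at y* = 10.
TR = 112·10 = 1120. TC = 1098 + 320 = 1418. Profit = 1120 − 1418 = -£298.
By producing, the firm covers all variable cost plus £800 of fixed cost; shutting down would lose the full £1098.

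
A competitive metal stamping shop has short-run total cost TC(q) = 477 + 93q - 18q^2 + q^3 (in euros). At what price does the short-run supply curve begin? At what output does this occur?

€12 per unit, at q = 9

Short-run supply begins at min AVC. From VC = 93q - 18q^2 + q^3, AVC = 93 - 18q + q^2.
At the minimum of AVC, MC = AVC. MC = 93 - 36q + 3q^2; setting MC = AVC gives 2q^2 - 18q = 0, so q = 9. min AVC = 12.
For P < €12 the firm produces nothing.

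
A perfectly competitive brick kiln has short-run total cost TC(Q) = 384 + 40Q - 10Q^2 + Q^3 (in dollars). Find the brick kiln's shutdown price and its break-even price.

Shutdown price = $15; break-even price = $72

Shutdown price = min AVC. AVC = 40 - 10Q + Q^2, with vertex at Q = 5 and minimum $15.
ATC = 384/Q + 40 - 10Q + Q^2. Setting dATC/dQ = −384/Q^2 − 10 + 2Q = 0 gives Q = 8 (since 2·8^3 − 10·8^2 = 384).
min ATC = 384/8 + 40 − 10·8 + 8^2 = $72. That is the break-even price.
Between these two prices the firm operates at a loss; above $72 it earns a profit.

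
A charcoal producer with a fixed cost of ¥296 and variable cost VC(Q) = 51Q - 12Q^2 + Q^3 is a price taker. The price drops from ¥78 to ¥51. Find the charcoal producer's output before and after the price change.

Output falls from 9 to 8

MC = 51 - 24Q + 3Q^2; the shutdown threshold is min AVC = ¥15 (at Q = 6).
With P = ¥78 above the shutdown price, P = MC gives Q = 9.
At P = ¥51 ≥ min AVC, set P = MC: Q = 8. The firm stays open but cuts output.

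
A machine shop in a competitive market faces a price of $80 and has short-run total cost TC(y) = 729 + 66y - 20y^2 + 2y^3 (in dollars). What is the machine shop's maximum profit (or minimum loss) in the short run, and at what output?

Profit = -$337 at y = 7

AVC = 66 - 20y + 2y^2; min AVC = $16 at y = 5. Since P = $80 ≥ min AVC, the firm produces.
With MC = 66 - 40y + 6y^2, P = MC on the upward-sloping part at y* = 7.
TR = 80·7 = 560. TC = 729 + 168 = 897. Profit = 560 − 897 = -$337.
Shutting down would mean losing the fixed cost of $729, so operating at a loss of $337 is better by $392.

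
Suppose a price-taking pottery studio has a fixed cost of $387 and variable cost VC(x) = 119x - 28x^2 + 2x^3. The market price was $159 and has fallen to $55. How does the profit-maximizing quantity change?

AVC = 119 - 28x + 2x^2, minimized at x = 7 where min AVC = $21. MC = 119 - 56x + 6x^2.
With P = $159 above the shutdown price, P = MC gives x = 10.
At P = $55 ≥ min AVC, set P = MC: x = 8. The firm stays open but cuts output.

Output falls from 10 to 8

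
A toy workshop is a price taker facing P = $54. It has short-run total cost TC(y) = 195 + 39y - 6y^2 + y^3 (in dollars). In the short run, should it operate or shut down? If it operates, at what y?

Produce at y = 5

Variable cost is VC = 39y - 6y^2 + y^3, so AVC = VC/y = 39 - 6y + y^2 and MC = dTC/dy = 39 - 12y + 3y^2.
AVC is minimized where dAVC/dy = -6 + 2y = 0, at y = 3; min AVC = 39 - 6·3 + 3^2 = $30.
Because $54 ≥ $30, revenue can cover variable cost; the firm operates.
Set P = MC: 54 = 39 - 12y + 3y^2 → -15 - 12y + 3y^2 = 0. The roots are y = -1 and y = 5; the profit-maximizing output is on the rising part of MC, so y* = 5.
Check: AVC at y = 5 is $34 ≤ P, so revenue covers variable cost.
Profit = P·y − TC = 54·5 − 365 = -$95, a loss, but smaller than the $195 fixed cost the firm would lose by shutting down.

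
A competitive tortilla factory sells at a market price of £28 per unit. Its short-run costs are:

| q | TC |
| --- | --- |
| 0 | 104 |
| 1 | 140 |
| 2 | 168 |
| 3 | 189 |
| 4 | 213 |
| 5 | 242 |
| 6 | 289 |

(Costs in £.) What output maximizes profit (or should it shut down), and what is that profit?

Tabulate TR − TC: q=0: -104; q=1: -112; q=2: -112; q=3: -105; q=4: -101; q=5: -102; q=6: -121.
Profit is maximized at q = 4. AVC there is 109/4 = £27.25 ≤ P, so producing beats shutting down (which would give -£104).

q = 4; profit = -£101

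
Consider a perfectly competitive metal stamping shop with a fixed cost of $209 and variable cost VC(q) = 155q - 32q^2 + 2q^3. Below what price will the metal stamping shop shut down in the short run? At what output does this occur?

$27 per unit, at q = 8

The firm shuts down when price falls below the minimum of average variable cost. AVC = VC/q = 155 - 32q + 2q^2.
At the minimum of AVC, MC = AVC. MC = 155 - 64q + 6q^2; setting MC = AVC gives 4q^2 - 32q = 0, so q = 8. min AVC = 27.
So the shutdown price is $27.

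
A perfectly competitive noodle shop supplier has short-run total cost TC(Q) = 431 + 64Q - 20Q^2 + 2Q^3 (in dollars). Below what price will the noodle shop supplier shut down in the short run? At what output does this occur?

The shutdown price is the minimum of AVC. VC = 64Q - 20Q^2 + 2Q^3, so AVC = 64 - 20Q + 2Q^2.
dAVC/dQ = -20 + 4Q = 0 gives Q = 5. min AVC = 64 - 20·5 + 2·5^2 = 14.
For P < $14 the firm produces nothing.

$14 per unit, at Q = 5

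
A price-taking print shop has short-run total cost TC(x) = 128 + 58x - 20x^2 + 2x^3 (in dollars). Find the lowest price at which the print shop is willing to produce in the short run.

$8 per unit

The firm shuts down when price falls below the minimum of average variable cost. AVC = VC/x = 58 - 20x + 2x^2.
At the minimum of AVC, MC = AVC. MC = 58 - 40x + 6x^2; setting MC = AVC gives 4x^2 - 20x = 0, so x = 5. min AVC = 8.
The firm shuts down for any P below $8.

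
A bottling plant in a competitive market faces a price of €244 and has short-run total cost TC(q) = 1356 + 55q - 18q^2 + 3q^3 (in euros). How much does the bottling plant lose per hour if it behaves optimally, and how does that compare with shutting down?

Profit = -€180 at q = 7

AVC = 55 - 18q + 3q^2; min AVC = €28 at q = 3. Since P = €244 ≥ min AVC, the firm produces.
With MC = 55 - 36q + 9q^2, P = MC on the upward-sloping part at q* = 7.
TR = 244·7 = 1708. TC = 1356 + 532 = 1888. Profit = 1708 − 1888 = -€180.
That loss of €180 beats the €1356 the firm would lose by shutting down; producing recovers €1176 of fixed cost.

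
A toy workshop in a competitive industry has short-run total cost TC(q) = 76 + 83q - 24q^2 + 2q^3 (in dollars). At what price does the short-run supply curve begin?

$11 per unit

The shutdown price is the minimum of AVC. VC = 83q - 24q^2 + 2q^3, so AVC = 83 - 24q + 2q^2.
At the minimum of AVC, MC = AVC. MC = 83 - 48q + 6q^2; setting MC = AVC gives 4q^2 - 24q = 0, so q = 6. min AVC = 11.
The firm shuts down for any P below $11.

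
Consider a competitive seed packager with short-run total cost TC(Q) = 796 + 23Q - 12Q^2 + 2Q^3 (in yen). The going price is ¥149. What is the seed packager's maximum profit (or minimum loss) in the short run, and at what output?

AVC = 23 - 12Q + 2Q^2 has its minimum ¥5 at Q = 3; price ¥149 clears that bar, so the firm operates.
With MC = 23 - 24Q + 6Q^2, P = MC on the upward-sloping part at Q* = 7.
TR = 149·7 = 1043. TC = 796 + 259 = 1055. Profit = 1043 − 1055 = -¥12.
That loss of ¥12 beats the ¥796 the firm would lose by shutting down; producing recovers ¥784 of fixed cost.

Profit = -¥12 at Q = 7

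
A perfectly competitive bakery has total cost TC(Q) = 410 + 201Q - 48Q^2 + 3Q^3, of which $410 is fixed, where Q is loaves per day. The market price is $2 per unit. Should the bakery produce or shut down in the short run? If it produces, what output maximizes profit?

Shut down

From TC, MC = TC'(Q) = 201 - 96Q + 9Q^2 and AVC = VC/Q = 201 - 48Q + 3Q^2.
The AVC parabola has its vertex at Q = 48/6 = 8, where AVC = 201 - 48·8 + 3·8^2 = $9.
P = $2 lies below min AVC = $9; no output level covers variable cost.
Best response: produce nothing and absorb the $410 fixed cost.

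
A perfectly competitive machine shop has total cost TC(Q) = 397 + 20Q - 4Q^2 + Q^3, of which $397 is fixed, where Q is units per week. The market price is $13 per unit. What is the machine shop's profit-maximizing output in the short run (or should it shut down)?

From TC, MC = TC'(Q) = 20 - 8Q + 3Q^2 and AVC = VC/Q = 20 - 4Q + Q^2.
The AVC parabola has its vertex at Q = 4/2 = 2, where AVC = 20 - 4·2 + 2^2 = $16.
Since P = $13 < min AVC = $16, price fails to cover variable cost at any output.
Shutting down limits the loss to fixed cost, $397.

Shut down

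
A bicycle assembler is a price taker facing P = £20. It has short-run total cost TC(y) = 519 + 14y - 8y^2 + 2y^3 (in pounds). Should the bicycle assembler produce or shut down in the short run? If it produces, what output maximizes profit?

From TC, MC = TC'(y) = 14 - 16y + 6y^2 and AVC = VC/y = 14 - 8y + 2y^2.
The AVC parabola has its vertex at y = 8/4 = 2, where AVC = 14 - 8·2 + 2·2^2 = £6.
P = £20 exceeds min AVC = £6, so the firm stays open.
Solving P = MC: -6 - 16y + 6y^2 = 0 ⇒ y = -1/3 or 3. On the upward-sloping branch, y* = 3.
Check: AVC at y = 3 is £8 ≤ P, so revenue covers variable cost.
Profit = P·y − TC = 20·3 − 543 = -£483, a loss, but smaller than the £519 fixed cost the firm would lose by shutting down.

Produce at y = 3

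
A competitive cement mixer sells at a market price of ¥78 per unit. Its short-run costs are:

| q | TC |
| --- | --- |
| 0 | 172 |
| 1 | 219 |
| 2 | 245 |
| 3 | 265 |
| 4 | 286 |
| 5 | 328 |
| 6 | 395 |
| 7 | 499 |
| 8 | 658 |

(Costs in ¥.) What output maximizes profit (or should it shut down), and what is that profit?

q = 6; profit = ¥73

Tabulate TR − TC: q=0: -172; q=1: -141; q=2: -89; q=3: -31; q=4: 26; q=5: 62; q=6: 73; q=7: 47; q=8: -34.
Profit is maximized at q = 6. AVC there is 223/6 = ¥37.17 ≤ P, so producing beats shutting down (which would give -¥172).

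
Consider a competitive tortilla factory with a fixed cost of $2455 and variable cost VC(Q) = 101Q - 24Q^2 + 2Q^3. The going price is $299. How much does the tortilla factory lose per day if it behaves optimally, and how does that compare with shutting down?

AVC = 101 - 24Q + 2Q^2; min AVC = $29 at Q = 6. Since P = $299 ≥ min AVC, the firm produces.
MC = 101 - 48Q + 6Q^2. Setting P = MC and taking the root on the rising branch gives Q* = 11.
TR = 299·11 = 3289. TC = 2455 + 869 = 3324. Profit = 3289 − 3324 = -$35.
By producing, the firm covers all variable cost plus $2420 of fixed cost; shutting down would lose the full $2455.

Profit = -$35 at Q = 11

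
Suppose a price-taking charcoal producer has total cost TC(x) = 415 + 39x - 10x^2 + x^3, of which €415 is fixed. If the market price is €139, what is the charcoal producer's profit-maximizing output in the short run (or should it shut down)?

Variable cost is VC = 39x - 10x^2 + x^3, so AVC = VC/x = 39 - 10x + x^2 and MC = dTC/dx = 39 - 20x + 3x^2.
AVC hits its minimum where MC = AVC, at x = 5, giving min AVC = 39 - 10·5 + 5^2 = €14.
Since P = €139 ≥ min AVC = €14, price covers variable cost and the firm should produce.
Solving P = MC: -100 - 20x + 3x^2 = 0 ⇒ x = -10/3 or 10. On the upward-sloping branch, x* = 10.
Check: AVC at x = 10 is €39 ≤ P, so revenue covers variable cost.
Profit = P·x − TC = 139·10 − 805 = €585.

Produce at x = 10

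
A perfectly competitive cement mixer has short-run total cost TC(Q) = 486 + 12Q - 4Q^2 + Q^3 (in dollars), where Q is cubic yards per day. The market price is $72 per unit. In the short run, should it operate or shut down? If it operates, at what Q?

Produce at Q = 6

Variable cost is VC = 12Q - 4Q^2 + Q^3, so AVC = VC/Q = 12 - 4Q + Q^2 and MC = dTC/dQ = 12 - 8Q + 3Q^2.
AVC hits its minimum where MC = AVC, at Q = 2, giving min AVC = 12 - 4·2 + 2^2 = $8.
P = $72 exceeds min AVC = $8, so the firm stays open.
P = MC gives -60 - 8Q + 3Q^2 = 0, with roots -10/3 and 6. Take the larger (rising MC): Q* = 6.
Check: AVC at Q = 6 is $24 ≤ P, so revenue covers variable cost.
Profit = P·Q − TC = 72·6 − 630 = -$198, a loss, but smaller than the $486 fixed cost the firm would lose by shutting down.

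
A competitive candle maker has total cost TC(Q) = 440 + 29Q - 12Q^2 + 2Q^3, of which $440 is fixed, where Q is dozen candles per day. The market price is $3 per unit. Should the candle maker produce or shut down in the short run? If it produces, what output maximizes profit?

Shut down

From TC, MC = TC'(Q) = 29 - 24Q + 6Q^2 and AVC = VC/Q = 29 - 12Q + 2Q^2.
The AVC parabola has its vertex at Q = 12/4 = 3, where AVC = 29 - 12·3 + 2·3^2 = $11.
Since P = $3 < min AVC = $11, price fails to cover variable cost at any output.
The firm minimizes its loss by shutting down and losing only its fixed cost of $440.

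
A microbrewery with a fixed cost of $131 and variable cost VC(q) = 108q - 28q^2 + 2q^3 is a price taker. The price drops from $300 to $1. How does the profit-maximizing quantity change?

MC = 108 - 56q + 6q^2; the shutdown threshold is min AVC = $10 (at q = 7).
At P = $300 ≥ min AVC, set P = MC on the rising branch: q = 12.
At P = $1 < min AVC = $10, price no longer covers variable cost at any output, so the firm shuts down: q = 0.

Output falls from 12 to 0 (the firm shuts down)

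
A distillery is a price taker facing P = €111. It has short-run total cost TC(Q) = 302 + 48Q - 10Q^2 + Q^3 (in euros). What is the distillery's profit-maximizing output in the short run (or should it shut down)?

Produce at Q = 9

Strip out fixed cost: VC = 48Q - 10Q^2 + Q^3. Then AVC = 48 - 10Q + Q^2 and MC = 48 - 20Q + 3Q^2.
AVC hits its minimum where MC = AVC, at Q = 5, giving min AVC = 48 - 10·5 + 5^2 = €23.
P = €111 exceeds min AVC = €23, so the firm stays open.
Solving P = MC: -63 - 20Q + 3Q^2 = 0 ⇒ Q = -7/3 or 9. On the upward-sloping branch, Q* = 9.
Check: AVC at Q = 9 is €39 ≤ P, so revenue covers variable cost.
Profit = P·Q − TC = 111·9 − 653 = €346.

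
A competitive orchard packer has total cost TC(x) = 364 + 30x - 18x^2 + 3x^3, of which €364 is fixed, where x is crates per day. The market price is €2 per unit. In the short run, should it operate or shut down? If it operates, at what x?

Shut down

Strip out fixed cost: VC = 30x - 18x^2 + 3x^3. Then AVC = 30 - 18x + 3x^2 and MC = 30 - 36x + 9x^2.
AVC hits its minimum where MC = AVC, at x = 3, giving min AVC = 30 - 18·3 + 3·3^2 = €3.
Since P = €2 < min AVC = €3, price fails to cover variable cost at any output.
The firm minimizes its loss by shutting down and losing only its fixed cost of €364.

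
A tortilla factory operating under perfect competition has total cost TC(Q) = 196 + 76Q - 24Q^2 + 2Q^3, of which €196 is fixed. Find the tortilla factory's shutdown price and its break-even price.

Shutdown price = €4; break-even price = €34

AVC = 76 - 24Q + 2Q^2; minimized at Q = 6, giving min AVC = €4. That is the shutdown price.
ATC = 196/Q + 76 - 24Q + 2Q^2. Setting dATC/dQ = −196/Q^2 − 24 + 4Q = 0 gives Q = 7 (since 4·7^3 − 24·7^2 = 196).
min ATC = 196/7 + 76 − 24·7 + 2·7^2 = €34. That is the break-even price.
Between these two prices the firm operates at a loss; above €34 it earns a profit.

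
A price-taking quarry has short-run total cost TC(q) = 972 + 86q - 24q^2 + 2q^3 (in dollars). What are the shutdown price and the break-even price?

Shutdown price = $14; break-even price = $140

Shutdown price = min AVC. AVC = 86 - 24q + 2q^2, with vertex at q = 6 and minimum $14.
ATC = 972/q + 86 - 24q + 2q^2. Setting dATC/dq = −972/q^2 − 24 + 4q = 0 gives q = 9 (since 4·9^3 − 24·9^2 = 972).
min ATC = 972/9 + 86 − 24·9 + 2·9^2 = $140. That is the break-even price.
For $14 ≤ P < $140 the firm produces at a loss; below $14 it shuts down.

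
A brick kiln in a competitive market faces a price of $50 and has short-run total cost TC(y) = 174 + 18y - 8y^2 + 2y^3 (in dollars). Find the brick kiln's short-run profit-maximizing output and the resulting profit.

AVC = 18 - 8y + 2y^2; min AVC = $10 at y = 2. Since P = $50 ≥ min AVC, the firm produces.
MC = 18 - 16y + 6y^2. Setting P = MC and taking the root on the rising branch gives y* = 4.
TR = 50·4 = 200. TC = 174 + 72 = 246. Profit = 200 − 246 = -$46.
By producing, the firm covers all variable cost plus $128 of fixed cost; shutting down would lose the full $174.

Profit = -$46 at y = 4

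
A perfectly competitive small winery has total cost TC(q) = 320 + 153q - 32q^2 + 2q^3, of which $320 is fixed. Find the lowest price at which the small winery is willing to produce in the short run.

$25 per unit

Short-run supply begins at min AVC. From VC = 153q - 32q^2 + 2q^3, AVC = 153 - 32q + 2q^2.
At the minimum of AVC, MC = AVC. MC = 153 - 64q + 6q^2; setting MC = AVC gives 4q^2 - 32q = 0, so q = 8. min AVC = 25.
So the shutdown price is $25.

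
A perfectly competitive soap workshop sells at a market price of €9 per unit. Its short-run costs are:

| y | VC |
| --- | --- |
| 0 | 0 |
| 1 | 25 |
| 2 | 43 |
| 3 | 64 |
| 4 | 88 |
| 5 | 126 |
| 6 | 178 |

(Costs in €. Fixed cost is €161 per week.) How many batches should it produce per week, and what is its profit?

Profit at each row (π = 9y − TC): y=0: -161; y=1: -177; y=2: -186; y=3: -198; y=4: -213; y=5: -242; y=6: -285.
Profit is highest at y = 0. Equivalently, the lowest AVC in the table is 64/3 ≈ €21.33 at y = 3, and P = €9 falls below it — price never covers variable cost, so the firm shuts down and loses only its fixed cost.

y = 0 (shut down); profit = -€161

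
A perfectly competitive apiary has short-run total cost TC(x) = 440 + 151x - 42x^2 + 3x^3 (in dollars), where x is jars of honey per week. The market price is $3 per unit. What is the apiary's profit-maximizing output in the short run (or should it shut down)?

Shut down

Variable cost is VC = 151x - 42x^2 + 3x^3, so AVC = VC/x = 151 - 42x + 3x^2 and MC = dTC/dx = 151 - 84x + 9x^2.
AVC is minimized where dAVC/dx = -42 + 6x = 0, at x = 7; min AVC = 151 - 42·7 + 3·7^2 = $4.
P = $3 lies below min AVC = $4; no output level covers variable cost.
Shutting down limits the loss to fixed cost, $440.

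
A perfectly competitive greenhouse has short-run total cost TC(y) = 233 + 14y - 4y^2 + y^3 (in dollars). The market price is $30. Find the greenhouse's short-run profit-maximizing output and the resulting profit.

AVC = 14 - 4y + y^2; min AVC = $10 at y = 2. Since P = $30 ≥ min AVC, the firm produces.
MC = 14 - 8y + 3y^2. Setting P = MC and taking the root on the rising branch gives y* = 4.
TR = 30·4 = 120. TC = 233 + 56 = 289. Profit = 120 − 289 = -$169.
By producing, the firm covers all variable cost plus $64 of fixed cost; shutting down would lose the full $233.

Profit = -$169 at y = 4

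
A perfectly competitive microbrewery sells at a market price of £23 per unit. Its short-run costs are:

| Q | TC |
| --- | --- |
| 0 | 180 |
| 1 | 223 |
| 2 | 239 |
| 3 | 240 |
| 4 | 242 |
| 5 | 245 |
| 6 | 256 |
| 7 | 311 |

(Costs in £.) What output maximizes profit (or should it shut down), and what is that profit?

Compute π = P·Q − TC at each output: Q=0: -180; Q=1: -200; Q=2: -193; Q=3: -171; Q=4: -150; Q=5: -130; Q=6: -118; Q=7: -150.
Profit is maximized at Q = 6. AVC there is 76/6 = £12.67 ≤ P, so producing beats shutting down (which would give -£180).

Q = 6; profit = -£118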